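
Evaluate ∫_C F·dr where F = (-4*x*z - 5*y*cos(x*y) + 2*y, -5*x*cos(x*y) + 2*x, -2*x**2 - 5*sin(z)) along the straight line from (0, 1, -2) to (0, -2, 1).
-5*cos(2) + 5*cos(1)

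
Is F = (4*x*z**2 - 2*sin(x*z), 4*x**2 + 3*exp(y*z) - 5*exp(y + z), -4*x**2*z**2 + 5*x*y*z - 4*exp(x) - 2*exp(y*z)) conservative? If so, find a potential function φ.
No, ∇×F = (5*x*z - 3*y*exp(y*z) - 2*z*exp(y*z) + 5*exp(y + z), 8*x*z**2 + 8*x*z - 2*x*cos(x*z) - 5*y*z + 4*exp(x), 8*x) ≠ 0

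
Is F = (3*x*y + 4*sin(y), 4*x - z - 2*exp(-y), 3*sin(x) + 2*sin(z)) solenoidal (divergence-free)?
No, ∇·F = 3*y + 2*cos(z) + 2*exp(-y)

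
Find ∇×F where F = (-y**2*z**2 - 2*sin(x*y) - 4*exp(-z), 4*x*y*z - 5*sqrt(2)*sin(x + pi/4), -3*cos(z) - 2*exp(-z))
(-4*x*y, -2*y**2*z + 4*exp(-z), 2*x*cos(x*y) + 2*y*z**2 + 4*y*z - 5*sqrt(2)*cos(x + pi/4))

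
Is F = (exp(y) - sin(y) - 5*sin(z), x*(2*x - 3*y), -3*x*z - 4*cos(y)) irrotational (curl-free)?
No, ∇×F = (4*sin(y), 3*z - 5*cos(z), 4*x - 3*y - exp(y) + cos(y))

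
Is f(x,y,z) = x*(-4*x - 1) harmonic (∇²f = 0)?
No, ∇²f = -8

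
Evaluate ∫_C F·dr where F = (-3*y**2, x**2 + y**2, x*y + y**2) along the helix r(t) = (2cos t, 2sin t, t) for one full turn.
4*pi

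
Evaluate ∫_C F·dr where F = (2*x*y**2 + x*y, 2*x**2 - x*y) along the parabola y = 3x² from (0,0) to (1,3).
63/20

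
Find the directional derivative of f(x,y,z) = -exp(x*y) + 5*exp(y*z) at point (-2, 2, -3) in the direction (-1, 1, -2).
sqrt(6)*(-35 + 4*exp(2))*exp(-6)/6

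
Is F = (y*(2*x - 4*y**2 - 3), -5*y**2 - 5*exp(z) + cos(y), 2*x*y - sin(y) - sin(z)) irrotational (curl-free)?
No, ∇×F = (2*x + 5*exp(z) - cos(y), -2*y, -2*x + 12*y**2 + 3)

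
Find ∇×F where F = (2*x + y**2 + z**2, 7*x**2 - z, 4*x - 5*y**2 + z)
(1 - 10*y, 2*z - 4, 14*x - 2*y)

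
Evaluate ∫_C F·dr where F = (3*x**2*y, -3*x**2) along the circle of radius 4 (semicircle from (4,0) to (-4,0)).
-96*pi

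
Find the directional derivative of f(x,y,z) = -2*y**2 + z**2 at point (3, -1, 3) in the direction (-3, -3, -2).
-12*sqrt(22)/11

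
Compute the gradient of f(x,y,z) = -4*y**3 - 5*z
(0, -12*y**2, -5)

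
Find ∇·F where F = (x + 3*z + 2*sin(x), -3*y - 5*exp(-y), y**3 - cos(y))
2*cos(x) - 2 + 5*exp(-y)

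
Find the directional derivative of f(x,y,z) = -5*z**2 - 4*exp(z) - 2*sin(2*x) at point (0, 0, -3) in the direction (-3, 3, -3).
2*sqrt(3)*(2 - 13*exp(3))*exp(-3)/3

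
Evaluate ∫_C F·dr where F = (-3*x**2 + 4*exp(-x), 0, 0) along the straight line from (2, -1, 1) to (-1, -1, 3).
-4*E + 4*exp(-2) + 9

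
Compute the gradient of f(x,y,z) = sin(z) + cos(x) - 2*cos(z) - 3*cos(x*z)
(3*z*sin(x*z) - sin(x), 0, 3*x*sin(x*z) + 2*sin(z) + cos(z))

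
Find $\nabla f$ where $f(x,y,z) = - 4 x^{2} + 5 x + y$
(5 - 8*x, 1, 0)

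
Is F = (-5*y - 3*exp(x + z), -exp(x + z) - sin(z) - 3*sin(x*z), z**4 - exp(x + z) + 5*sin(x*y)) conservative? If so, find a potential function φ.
No, ∇×F = (5*x*cos(x*y) + 3*x*cos(x*z) + exp(x + z) + cos(z), -5*y*cos(x*y) - 2*exp(x + z), -3*z*cos(x*z) - exp(x + z) + 5) ≠ 0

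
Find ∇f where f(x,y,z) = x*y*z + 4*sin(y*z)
(y*z, z*(x + 4*cos(y*z)), y*(x + 4*cos(y*z)))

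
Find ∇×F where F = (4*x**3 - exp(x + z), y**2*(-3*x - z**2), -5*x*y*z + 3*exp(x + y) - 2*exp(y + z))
(-5*x*z + 2*y**2*z + 3*exp(x + y) - 2*exp(y + z), 5*y*z - 3*exp(x + y) - exp(x + z), -3*y**2)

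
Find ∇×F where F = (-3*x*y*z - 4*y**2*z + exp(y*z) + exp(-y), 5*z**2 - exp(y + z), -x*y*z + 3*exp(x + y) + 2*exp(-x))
(-x*z - 10*z + 3*exp(x + y) + exp(y + z), -3*x*y - 4*y**2 + y*z + y*exp(y*z) - 3*exp(x + y) + 2*exp(-x), (z*(3*x + 8*y - exp(y*z))*exp(y) + 1)*exp(-y))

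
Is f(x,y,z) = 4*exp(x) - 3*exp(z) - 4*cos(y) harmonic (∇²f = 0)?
No, ∇²f = 4*exp(x) - 3*exp(z) + 4*cos(y)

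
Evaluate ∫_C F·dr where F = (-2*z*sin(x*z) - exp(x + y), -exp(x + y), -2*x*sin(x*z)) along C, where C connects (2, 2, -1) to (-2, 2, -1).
-1 + exp(4)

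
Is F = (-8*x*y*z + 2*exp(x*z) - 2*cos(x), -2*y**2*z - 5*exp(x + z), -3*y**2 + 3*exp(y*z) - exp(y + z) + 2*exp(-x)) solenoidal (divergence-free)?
No, ∇·F = -12*y*z + 3*y*exp(y*z) + 2*z*exp(x*z) - exp(y + z) + 2*sin(x)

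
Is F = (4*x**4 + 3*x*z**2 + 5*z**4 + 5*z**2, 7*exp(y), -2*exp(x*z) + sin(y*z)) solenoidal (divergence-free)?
No, ∇·F = 16*x**3 - 2*x*exp(x*z) + y*cos(y*z) + 3*z**2 + 7*exp(y)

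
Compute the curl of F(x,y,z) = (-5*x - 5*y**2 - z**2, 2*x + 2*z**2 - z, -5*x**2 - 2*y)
(-4*z - 1, 10*x - 2*z, 10*y + 2)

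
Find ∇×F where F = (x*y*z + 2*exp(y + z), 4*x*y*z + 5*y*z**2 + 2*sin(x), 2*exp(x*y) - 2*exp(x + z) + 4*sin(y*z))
(-4*x*y + 2*x*exp(x*y) - 10*y*z + 4*z*cos(y*z), x*y - 2*y*exp(x*y) + 2*exp(x + z) + 2*exp(y + z), -x*z + 4*y*z - 2*exp(y + z) + 2*cos(x))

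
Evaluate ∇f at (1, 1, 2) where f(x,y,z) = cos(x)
(-sin(1), 0, 0)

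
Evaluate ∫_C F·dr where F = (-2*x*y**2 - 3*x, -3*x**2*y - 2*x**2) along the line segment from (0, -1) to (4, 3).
-760/3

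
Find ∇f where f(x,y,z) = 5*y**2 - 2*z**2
(0, 10*y, -4*z)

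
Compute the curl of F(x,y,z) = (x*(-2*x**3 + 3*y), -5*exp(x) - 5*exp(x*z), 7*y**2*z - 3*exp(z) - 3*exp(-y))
(5*x*exp(x*z) + 14*y*z + 3*exp(-y), 0, -3*x - 5*z*exp(x*z) - 5*exp(x))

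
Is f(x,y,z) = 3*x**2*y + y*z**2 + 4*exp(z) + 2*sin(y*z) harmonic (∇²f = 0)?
No, ∇²f = -2*y**2*sin(y*z) + 8*y - 2*z**2*sin(y*z) + 4*exp(z)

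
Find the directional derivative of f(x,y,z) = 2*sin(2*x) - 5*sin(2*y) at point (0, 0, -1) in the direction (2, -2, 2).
14*sqrt(3)/3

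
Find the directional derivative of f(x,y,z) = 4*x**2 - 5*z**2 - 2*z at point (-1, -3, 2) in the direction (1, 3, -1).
14*sqrt(11)/11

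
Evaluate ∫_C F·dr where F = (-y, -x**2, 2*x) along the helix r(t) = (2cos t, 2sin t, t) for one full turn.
4*pi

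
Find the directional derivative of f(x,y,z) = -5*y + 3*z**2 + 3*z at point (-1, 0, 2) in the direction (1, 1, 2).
25*sqrt(6)/6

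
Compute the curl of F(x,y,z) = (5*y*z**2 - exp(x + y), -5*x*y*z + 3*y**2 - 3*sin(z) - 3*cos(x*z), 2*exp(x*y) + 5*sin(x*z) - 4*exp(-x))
(5*x*y + 2*x*exp(x*y) - 3*x*sin(x*z) + 3*cos(z), 10*y*z - 2*y*exp(x*y) - 5*z*cos(x*z) - 4*exp(-x), -5*y*z - 5*z**2 + 3*z*sin(x*z) + exp(x + y))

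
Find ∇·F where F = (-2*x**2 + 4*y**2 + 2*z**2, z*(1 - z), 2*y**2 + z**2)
-4*x + 2*z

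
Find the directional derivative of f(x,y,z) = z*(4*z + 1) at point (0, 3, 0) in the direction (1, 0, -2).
-2*sqrt(5)/5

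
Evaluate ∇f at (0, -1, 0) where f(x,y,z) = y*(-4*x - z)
(4, 0, 1)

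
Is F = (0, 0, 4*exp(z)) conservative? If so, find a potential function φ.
Yes, F is conservative. φ = 4*exp(z)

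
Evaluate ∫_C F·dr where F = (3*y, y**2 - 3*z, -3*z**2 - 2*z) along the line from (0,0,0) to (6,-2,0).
-62/3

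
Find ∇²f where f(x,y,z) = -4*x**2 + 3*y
-8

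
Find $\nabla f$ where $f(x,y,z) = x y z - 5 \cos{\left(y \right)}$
(y*z, x*z + 5*sin(y), x*y)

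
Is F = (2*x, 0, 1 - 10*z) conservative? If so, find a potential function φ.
Yes, F is conservative. φ = x**2 - 5*z**2 + z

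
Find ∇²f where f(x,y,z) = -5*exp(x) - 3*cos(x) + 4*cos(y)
-5*exp(x) + 3*cos(x) - 4*cos(y)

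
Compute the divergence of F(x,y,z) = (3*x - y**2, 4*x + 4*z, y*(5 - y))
3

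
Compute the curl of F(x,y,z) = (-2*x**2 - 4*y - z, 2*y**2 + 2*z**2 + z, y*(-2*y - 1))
(-4*y - 4*z - 2, -1, 4)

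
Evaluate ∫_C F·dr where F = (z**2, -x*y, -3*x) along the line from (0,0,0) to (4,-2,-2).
12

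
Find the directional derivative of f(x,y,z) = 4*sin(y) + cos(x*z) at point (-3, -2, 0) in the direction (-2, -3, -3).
-6*sqrt(22)*cos(2)/11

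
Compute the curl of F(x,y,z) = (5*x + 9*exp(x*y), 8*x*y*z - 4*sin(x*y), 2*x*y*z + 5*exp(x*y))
(x*(-8*y + 2*z + 5*exp(x*y)), y*(-2*z - 5*exp(x*y)), -9*x*exp(x*y) + 8*y*z - 4*y*cos(x*y))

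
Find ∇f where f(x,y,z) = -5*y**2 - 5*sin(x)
(-5*cos(x), -10*y, 0)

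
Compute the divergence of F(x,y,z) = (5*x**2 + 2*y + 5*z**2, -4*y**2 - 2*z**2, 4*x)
10*x - 8*y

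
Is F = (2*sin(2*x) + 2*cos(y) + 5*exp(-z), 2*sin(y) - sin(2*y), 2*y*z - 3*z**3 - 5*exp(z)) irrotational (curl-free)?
No, ∇×F = (2*z, -5*exp(-z), 2*sin(y))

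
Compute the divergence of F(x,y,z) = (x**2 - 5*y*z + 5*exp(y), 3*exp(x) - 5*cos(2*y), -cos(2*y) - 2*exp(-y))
2*x + 10*sin(2*y)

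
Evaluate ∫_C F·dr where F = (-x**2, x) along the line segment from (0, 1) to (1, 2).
1/6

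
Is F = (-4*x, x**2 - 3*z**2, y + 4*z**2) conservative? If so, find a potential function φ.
No, ∇×F = (6*z + 1, 0, 2*x) ≠ 0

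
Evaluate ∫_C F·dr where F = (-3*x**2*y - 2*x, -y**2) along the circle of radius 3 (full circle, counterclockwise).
243*pi/4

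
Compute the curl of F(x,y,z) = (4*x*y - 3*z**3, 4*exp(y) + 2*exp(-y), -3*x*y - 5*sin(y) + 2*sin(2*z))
(-3*x - 5*cos(y), 3*y - 9*z**2, -4*x)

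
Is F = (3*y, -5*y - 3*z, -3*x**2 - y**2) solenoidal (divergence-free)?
No, ∇·F = -5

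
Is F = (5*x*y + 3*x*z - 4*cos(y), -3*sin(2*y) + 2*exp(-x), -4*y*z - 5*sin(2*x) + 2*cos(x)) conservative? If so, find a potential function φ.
No, ∇×F = (-4*z, 3*x + 2*sin(x) + 10*cos(2*x), -5*x - 4*sin(y) - 2*exp(-x)) ≠ 0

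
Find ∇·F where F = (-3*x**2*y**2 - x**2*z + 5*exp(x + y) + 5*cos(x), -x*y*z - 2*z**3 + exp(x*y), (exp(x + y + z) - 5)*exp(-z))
-6*x*y**2 - 3*x*z + x*exp(x*y) + 5*exp(x + y) - 5*sin(x) + 5*exp(-z)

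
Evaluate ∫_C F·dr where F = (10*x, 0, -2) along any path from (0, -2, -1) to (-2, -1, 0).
18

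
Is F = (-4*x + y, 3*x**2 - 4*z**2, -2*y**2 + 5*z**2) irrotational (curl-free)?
No, ∇×F = (-4*y + 8*z, 0, 6*x - 1)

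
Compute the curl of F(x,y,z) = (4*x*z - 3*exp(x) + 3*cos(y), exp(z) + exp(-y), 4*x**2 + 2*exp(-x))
(-exp(z), -4*x + 2*exp(-x), 3*sin(y))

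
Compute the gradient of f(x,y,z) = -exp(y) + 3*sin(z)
(0, -exp(y), 3*cos(z))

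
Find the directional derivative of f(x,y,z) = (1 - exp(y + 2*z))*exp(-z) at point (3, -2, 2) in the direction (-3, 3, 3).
sqrt(3)*(-2*exp(2) - 1)*exp(-2)/3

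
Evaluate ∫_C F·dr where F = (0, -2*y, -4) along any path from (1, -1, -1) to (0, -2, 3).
-19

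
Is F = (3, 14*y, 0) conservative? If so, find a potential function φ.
Yes, F is conservative. φ = 3*x + 7*y**2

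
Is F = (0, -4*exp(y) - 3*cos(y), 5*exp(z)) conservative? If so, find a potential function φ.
Yes, F is conservative. φ = -4*exp(y) + 5*exp(z) - 3*sin(y)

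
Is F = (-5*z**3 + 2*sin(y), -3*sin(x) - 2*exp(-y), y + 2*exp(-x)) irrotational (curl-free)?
No, ∇×F = (1, -15*z**2 + 2*exp(-x), -3*cos(x) - 2*cos(y))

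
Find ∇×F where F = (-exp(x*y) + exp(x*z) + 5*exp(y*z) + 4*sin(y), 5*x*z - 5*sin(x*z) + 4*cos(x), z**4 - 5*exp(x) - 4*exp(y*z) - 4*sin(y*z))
(5*x*cos(x*z) - 5*x - 4*z*exp(y*z) - 4*z*cos(y*z), x*exp(x*z) + 5*y*exp(y*z) + 5*exp(x), x*exp(x*y) - 5*z*exp(y*z) - 5*z*cos(x*z) + 5*z - 4*sin(x) - 4*cos(y))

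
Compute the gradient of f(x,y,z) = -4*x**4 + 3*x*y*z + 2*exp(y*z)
(-16*x**3 + 3*y*z, z*(3*x + 2*exp(y*z)), y*(3*x + 2*exp(y*z)))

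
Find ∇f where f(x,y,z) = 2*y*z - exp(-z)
(0, 2*z, 2*y + exp(-z))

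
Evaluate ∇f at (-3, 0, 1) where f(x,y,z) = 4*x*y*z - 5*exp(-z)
(0, -12, 5*exp(-1))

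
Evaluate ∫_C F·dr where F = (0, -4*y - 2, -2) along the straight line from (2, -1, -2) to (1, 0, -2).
0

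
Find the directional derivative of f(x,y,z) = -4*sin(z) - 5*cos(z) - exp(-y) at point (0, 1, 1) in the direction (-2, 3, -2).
sqrt(17)*(-2*E*(-4*cos(1) + 5*sin(1)) + 3)*exp(-1)/17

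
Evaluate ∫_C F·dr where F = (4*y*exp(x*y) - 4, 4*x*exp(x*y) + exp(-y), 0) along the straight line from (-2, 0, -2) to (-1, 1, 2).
-7 + 3*exp(-1)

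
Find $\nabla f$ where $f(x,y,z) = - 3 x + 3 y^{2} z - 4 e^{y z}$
(-3, 2*z*(3*y - 2*exp(y*z)), y*(3*y - 4*exp(y*z)))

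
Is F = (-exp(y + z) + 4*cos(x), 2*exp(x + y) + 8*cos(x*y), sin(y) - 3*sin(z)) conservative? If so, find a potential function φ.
No, ∇×F = (cos(y), -exp(y + z), -8*y*sin(x*y) + 2*exp(x + y) + exp(y + z)) ≠ 0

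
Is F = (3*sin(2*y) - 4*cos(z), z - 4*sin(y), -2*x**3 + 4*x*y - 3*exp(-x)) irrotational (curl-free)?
No, ∇×F = (4*x - 1, 6*x**2 - 4*y + 4*sin(z) - 3*exp(-x), -6*cos(2*y))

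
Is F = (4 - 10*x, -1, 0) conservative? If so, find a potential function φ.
Yes, F is conservative. φ = -5*x**2 + 4*x - y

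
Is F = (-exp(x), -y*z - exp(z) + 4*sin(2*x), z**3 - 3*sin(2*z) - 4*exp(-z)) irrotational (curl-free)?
No, ∇×F = (y + exp(z), 0, 8*cos(2*x))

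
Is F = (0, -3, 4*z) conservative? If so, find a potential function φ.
Yes, F is conservative. φ = -3*y + 2*z**2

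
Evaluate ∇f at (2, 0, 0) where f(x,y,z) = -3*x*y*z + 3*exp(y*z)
(0, 0, 0)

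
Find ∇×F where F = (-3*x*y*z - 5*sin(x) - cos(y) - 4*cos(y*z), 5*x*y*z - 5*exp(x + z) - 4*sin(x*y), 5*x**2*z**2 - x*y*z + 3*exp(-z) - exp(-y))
(-5*x*y - x*z + 5*exp(x + z) + exp(-y), -3*x*y - 10*x*z**2 + y*z + 4*y*sin(y*z), 3*x*z + 5*y*z - 4*y*cos(x*y) - 4*z*sin(y*z) - 5*exp(x + z) - sin(y))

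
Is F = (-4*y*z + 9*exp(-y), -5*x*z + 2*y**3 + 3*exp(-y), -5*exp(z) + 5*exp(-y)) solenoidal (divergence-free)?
No, ∇·F = 6*y**2 - 5*exp(z) - 3*exp(-y)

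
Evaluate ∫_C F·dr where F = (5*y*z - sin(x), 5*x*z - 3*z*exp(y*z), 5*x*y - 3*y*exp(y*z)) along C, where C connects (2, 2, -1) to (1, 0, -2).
3*exp(-2) - cos(2) + cos(1) + 17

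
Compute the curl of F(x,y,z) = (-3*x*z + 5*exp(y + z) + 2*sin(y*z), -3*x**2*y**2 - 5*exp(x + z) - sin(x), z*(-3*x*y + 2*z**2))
(-3*x*z + 5*exp(x + z), -3*x + 3*y*z + 2*y*cos(y*z) + 5*exp(y + z), -6*x*y**2 - 2*z*cos(y*z) - 5*exp(x + z) - 5*exp(y + z) - cos(x))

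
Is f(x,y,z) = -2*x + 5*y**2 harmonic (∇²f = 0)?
No, ∇²f = 10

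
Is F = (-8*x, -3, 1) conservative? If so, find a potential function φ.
Yes, F is conservative. φ = -4*x**2 - 3*y + z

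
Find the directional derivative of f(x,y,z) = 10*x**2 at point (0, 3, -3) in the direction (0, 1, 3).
0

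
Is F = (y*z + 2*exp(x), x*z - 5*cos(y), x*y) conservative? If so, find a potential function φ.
Yes, F is conservative. φ = x*y*z + 2*exp(x) - 5*sin(y)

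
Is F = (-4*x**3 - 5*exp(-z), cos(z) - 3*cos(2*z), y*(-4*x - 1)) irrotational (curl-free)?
No, ∇×F = (-4*x + sin(z) - 6*sin(2*z) - 1, 4*y + 5*exp(-z), 0)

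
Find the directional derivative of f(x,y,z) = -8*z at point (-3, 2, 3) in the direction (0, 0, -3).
8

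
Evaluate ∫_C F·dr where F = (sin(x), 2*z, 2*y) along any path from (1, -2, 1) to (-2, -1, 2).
-cos(2) + cos(1)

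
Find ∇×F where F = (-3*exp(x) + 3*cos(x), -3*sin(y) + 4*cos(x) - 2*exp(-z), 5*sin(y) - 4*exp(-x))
(5*cos(y) - 2*exp(-z), -4*exp(-x), -4*sin(x))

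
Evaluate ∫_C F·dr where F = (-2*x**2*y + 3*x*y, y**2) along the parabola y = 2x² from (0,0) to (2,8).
2536/15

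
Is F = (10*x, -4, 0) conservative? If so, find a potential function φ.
Yes, F is conservative. φ = 5*x**2 - 4*y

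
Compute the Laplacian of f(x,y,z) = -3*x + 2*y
0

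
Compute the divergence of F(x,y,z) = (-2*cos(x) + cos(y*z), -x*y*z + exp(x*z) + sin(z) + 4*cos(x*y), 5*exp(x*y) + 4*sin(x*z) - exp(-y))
-x*z - 4*x*sin(x*y) + 4*x*cos(x*z) + 2*sin(x)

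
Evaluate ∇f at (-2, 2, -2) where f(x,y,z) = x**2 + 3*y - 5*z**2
(-4, 3, 20)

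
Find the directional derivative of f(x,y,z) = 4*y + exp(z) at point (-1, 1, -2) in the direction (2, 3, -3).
3*sqrt(22)*(-1 + 4*exp(2))*exp(-2)/22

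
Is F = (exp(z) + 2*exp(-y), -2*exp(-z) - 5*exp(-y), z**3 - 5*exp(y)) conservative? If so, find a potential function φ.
No, ∇×F = (-5*exp(y) - 2*exp(-z), exp(z), 2*exp(-y)) ≠ 0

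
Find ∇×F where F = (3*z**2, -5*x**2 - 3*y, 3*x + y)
(1, 6*z - 3, -10*x)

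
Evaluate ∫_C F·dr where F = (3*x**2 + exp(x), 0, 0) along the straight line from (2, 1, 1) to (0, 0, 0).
-exp(2) - 7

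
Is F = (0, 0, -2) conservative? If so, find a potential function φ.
Yes, F is conservative. φ = -2*z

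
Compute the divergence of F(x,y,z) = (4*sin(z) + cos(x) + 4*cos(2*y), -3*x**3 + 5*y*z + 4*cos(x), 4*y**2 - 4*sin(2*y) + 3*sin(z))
5*z - sin(x) + 3*cos(z)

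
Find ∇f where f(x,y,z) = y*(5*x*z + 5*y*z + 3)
(5*y*z, 5*x*z + 10*y*z + 3, 5*y*(x + y))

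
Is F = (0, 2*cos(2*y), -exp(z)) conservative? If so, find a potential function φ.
Yes, F is conservative. φ = -exp(z) + sin(2*y)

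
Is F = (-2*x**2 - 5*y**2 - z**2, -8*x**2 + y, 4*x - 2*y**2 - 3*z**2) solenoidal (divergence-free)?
No, ∇·F = -4*x - 6*z + 1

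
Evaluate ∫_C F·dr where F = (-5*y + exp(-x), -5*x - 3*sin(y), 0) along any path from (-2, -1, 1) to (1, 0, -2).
-3*cos(1) - exp(-1) + exp(2) + 13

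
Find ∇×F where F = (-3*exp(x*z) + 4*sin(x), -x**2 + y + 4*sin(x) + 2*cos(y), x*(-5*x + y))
(x, -3*x*exp(x*z) + 10*x - y, -2*x + 4*cos(x))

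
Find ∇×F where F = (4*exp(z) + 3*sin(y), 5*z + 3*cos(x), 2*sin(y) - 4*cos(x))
(2*cos(y) - 5, 4*exp(z) - 4*sin(x), -3*sin(x) - 3*cos(y))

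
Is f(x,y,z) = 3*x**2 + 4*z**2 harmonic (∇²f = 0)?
No, ∇²f = 14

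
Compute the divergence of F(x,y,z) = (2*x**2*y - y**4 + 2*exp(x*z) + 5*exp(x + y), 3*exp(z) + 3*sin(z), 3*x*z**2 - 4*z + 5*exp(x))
4*x*y + 6*x*z + 2*z*exp(x*z) + 5*exp(x + y) - 4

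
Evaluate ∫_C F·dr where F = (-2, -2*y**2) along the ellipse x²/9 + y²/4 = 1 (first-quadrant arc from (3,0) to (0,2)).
2/3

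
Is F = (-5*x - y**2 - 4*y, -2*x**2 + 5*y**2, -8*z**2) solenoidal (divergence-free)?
No, ∇·F = 10*y - 16*z - 5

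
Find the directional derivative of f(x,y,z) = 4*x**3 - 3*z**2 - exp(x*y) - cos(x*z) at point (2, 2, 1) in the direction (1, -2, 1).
sqrt(6)*(sin(2)/2 + 7 + exp(4)/3)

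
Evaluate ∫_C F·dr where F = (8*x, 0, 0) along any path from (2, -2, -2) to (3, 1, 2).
20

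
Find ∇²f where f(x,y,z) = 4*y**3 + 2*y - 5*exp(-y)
24*y - 5*exp(-y)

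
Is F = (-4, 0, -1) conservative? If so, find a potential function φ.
Yes, F is conservative. φ = -4*x - z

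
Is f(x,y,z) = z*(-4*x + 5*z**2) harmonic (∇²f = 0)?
No, ∇²f = 30*z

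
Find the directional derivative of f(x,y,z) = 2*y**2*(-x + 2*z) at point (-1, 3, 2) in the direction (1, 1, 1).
26*sqrt(3)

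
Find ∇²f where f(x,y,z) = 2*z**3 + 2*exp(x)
12*z + 2*exp(x)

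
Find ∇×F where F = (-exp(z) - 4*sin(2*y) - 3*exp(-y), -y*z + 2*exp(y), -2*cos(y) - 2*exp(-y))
(y + 2*sin(y) + 2*exp(-y), -exp(z), 8*cos(2*y) - 3*exp(-y))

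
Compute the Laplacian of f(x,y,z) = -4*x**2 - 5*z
-8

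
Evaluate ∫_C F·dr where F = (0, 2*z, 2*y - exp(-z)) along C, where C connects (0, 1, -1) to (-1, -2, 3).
-10 - E + exp(-3)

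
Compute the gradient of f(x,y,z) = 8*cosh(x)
(8*sinh(x), 0, 0)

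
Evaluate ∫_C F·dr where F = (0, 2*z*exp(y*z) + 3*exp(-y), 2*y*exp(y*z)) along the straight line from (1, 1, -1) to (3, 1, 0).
2 - 2*exp(-1)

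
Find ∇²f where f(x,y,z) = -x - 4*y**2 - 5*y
-8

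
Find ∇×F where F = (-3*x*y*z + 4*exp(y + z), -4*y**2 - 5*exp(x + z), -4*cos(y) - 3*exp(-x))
(5*exp(x + z) + 4*sin(y), -3*x*y + 4*exp(y + z) - 3*exp(-x), 3*x*z - 5*exp(x + z) - 4*exp(y + z))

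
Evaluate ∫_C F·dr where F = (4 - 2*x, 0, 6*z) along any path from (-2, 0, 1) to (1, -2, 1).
15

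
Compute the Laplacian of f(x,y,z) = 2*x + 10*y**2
20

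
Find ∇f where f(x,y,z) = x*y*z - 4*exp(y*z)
(y*z, z*(x - 4*exp(y*z)), y*(x - 4*exp(y*z)))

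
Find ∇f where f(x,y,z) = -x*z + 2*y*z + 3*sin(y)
(-z, 2*z + 3*cos(y), -x + 2*y)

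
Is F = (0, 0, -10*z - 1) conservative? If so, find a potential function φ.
Yes, F is conservative. φ = z*(-5*z - 1)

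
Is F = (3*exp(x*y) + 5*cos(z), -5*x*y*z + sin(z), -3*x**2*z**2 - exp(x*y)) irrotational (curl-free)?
No, ∇×F = (5*x*y - x*exp(x*y) - cos(z), 6*x*z**2 + y*exp(x*y) - 5*sin(z), -3*x*exp(x*y) - 5*y*z)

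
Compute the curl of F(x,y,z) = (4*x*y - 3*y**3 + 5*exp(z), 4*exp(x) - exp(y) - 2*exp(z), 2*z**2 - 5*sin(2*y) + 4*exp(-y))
(2*exp(z) - 10*cos(2*y) - 4*exp(-y), 5*exp(z), -4*x + 9*y**2 + 4*exp(x))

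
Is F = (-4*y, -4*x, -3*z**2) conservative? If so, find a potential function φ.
Yes, F is conservative. φ = -4*x*y - z**3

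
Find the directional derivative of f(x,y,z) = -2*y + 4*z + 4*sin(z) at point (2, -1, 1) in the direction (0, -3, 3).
sqrt(2)*(2*cos(1) + 3)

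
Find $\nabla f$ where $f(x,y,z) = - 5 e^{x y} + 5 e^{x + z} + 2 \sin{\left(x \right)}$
(-5*y*exp(x*y) + 5*exp(x + z) + 2*cos(x), -5*x*exp(x*y), 5*exp(x + z))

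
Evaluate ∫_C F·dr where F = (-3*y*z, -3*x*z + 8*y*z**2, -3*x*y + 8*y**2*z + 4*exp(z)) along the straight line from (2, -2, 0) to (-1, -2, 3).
4*exp(3) + 122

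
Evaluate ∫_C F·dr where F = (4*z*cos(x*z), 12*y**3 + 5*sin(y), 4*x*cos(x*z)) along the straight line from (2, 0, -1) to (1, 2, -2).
53 - 5*cos(2)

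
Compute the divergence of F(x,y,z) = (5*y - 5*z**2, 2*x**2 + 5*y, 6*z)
11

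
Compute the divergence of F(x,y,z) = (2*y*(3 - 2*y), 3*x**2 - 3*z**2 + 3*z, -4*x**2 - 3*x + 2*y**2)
0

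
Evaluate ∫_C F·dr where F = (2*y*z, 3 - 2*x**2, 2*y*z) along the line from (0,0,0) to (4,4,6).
388/3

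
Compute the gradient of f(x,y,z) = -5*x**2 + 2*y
(-10*x, 2, 0)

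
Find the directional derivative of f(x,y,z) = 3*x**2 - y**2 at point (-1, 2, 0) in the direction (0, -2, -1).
8*sqrt(5)/5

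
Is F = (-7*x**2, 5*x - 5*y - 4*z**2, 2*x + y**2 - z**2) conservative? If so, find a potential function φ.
No, ∇×F = (2*y + 8*z, -2, 5) ≠ 0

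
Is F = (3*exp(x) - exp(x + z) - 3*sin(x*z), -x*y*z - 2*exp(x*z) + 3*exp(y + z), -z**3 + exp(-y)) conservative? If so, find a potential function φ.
No, ∇×F = (x*y + 2*x*exp(x*z) - 3*exp(y + z) - exp(-y), -3*x*cos(x*z) - exp(x + z), z*(-y - 2*exp(x*z))) ≠ 0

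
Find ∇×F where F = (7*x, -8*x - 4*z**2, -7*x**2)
(8*z, 14*x, -8)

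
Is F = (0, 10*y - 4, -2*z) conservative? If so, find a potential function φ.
Yes, F is conservative. φ = 5*y**2 - 4*y - z**2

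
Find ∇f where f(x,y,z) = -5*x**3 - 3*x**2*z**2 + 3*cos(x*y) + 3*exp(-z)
(-15*x**2 - 6*x*z**2 - 3*y*sin(x*y), -3*x*sin(x*y), -6*x**2*z - 3*exp(-z))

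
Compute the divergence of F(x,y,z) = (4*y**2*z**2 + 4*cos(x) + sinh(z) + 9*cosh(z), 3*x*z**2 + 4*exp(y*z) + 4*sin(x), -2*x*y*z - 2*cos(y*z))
-2*x*y + 2*y*sin(y*z) + 4*z*exp(y*z) - 4*sin(x)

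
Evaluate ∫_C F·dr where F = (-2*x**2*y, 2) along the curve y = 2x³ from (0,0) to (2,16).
-32/3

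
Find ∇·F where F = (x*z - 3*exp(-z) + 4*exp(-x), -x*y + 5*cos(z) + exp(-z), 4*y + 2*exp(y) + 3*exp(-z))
-x + z - 3*exp(-z) - 4*exp(-x)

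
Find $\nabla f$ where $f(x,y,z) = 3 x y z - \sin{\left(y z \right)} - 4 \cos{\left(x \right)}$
(3*y*z + 4*sin(x), z*(3*x - cos(y*z)), y*(3*x - cos(y*z)))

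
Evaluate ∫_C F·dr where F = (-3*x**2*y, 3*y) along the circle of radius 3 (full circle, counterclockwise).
243*pi/4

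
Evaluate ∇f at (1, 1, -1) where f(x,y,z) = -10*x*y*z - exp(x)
(10 - E, 10, -10)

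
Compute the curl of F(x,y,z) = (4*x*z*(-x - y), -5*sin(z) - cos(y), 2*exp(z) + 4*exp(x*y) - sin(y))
(4*x*exp(x*y) - cos(y) + 5*cos(z), -4*x*(x + y) - 4*y*exp(x*y), 4*x*z)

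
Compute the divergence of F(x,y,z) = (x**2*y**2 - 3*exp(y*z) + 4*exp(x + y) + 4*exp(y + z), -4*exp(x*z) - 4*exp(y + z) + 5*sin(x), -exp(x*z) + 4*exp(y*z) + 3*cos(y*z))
2*x*y**2 - x*exp(x*z) + 4*y*exp(y*z) - 3*y*sin(y*z) + 4*exp(x + y) - 4*exp(y + z)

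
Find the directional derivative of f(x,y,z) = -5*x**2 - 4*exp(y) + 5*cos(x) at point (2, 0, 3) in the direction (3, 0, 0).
-20 - 5*sin(2)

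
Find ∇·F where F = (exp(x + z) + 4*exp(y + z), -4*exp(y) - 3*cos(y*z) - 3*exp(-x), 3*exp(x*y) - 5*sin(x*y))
3*z*sin(y*z) - 4*exp(y) + exp(x + z)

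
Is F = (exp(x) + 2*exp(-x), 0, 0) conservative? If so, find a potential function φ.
Yes, F is conservative. φ = exp(x) - 2*exp(-x)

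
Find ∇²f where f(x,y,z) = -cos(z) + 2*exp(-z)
cos(z) + 2*exp(-z)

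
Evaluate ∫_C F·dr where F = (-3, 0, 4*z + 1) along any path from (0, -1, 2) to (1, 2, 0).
-13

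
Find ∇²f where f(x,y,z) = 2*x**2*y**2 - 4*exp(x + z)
4*x**2 + 4*y**2 - 8*exp(x + z)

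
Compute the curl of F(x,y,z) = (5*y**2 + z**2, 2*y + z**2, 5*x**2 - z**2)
(-2*z, -10*x + 2*z, -10*y)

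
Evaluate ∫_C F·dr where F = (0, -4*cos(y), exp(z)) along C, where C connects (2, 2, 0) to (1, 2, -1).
-1 + exp(-1)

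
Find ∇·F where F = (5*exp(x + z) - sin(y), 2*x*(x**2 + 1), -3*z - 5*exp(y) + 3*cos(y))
5*exp(x + z) - 3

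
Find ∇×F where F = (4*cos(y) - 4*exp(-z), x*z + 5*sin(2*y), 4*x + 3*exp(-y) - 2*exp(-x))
(-x - 3*exp(-y), -4 + 4*exp(-z) - 2*exp(-x), z + 4*sin(y))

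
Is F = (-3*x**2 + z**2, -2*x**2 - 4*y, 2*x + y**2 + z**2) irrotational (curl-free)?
No, ∇×F = (2*y, 2*z - 2, -4*x)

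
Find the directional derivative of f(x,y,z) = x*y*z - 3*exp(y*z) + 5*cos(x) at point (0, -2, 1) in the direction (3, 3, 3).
sqrt(3)*(3 - 2*exp(2))*exp(-2)/3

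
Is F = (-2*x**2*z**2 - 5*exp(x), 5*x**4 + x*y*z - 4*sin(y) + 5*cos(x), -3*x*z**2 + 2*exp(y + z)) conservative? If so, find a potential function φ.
No, ∇×F = (-x*y + 2*exp(y + z), z*(-4*x**2 + 3*z), 20*x**3 + y*z - 5*sin(x)) ≠ 0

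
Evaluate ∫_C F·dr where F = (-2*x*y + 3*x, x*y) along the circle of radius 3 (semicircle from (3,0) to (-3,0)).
18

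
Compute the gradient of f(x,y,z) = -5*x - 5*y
(-5, -5, 0)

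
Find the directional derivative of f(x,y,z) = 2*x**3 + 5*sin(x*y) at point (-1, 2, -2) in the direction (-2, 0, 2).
-sqrt(2)*(5*cos(2) + 3)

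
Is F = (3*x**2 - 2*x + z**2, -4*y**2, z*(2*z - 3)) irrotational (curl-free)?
No, ∇×F = (0, 2*z, 0)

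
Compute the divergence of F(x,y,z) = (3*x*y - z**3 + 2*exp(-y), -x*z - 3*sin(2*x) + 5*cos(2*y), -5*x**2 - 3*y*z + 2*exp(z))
2*exp(z) - 10*sin(2*y)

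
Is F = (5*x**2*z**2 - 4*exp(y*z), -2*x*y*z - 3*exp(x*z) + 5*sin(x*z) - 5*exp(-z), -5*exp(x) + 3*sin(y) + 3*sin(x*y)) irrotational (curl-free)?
No, ∇×F = (2*x*y + 3*x*exp(x*z) + 3*x*cos(x*y) - 5*x*cos(x*z) + 3*cos(y) - 5*exp(-z), 10*x**2*z - 4*y*exp(y*z) - 3*y*cos(x*y) + 5*exp(x), z*(-2*y - 3*exp(x*z) + 4*exp(y*z) + 5*cos(x*z)))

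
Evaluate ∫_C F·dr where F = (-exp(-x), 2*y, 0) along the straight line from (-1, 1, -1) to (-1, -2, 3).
3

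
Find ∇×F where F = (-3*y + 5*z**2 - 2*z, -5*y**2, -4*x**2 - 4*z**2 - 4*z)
(0, 8*x + 10*z - 2, 3)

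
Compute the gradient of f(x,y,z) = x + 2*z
(1, 0, 2)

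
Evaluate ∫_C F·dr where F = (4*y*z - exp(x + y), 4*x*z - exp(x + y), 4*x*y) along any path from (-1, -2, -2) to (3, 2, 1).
-exp(5) + exp(-3) + 40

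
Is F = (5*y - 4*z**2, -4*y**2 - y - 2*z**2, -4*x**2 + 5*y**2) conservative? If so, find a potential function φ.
No, ∇×F = (10*y + 4*z, 8*x - 8*z, -5) ≠ 0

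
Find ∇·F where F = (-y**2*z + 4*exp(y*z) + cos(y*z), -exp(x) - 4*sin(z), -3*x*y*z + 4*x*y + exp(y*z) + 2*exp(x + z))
-3*x*y + y*exp(y*z) + 2*exp(x + z)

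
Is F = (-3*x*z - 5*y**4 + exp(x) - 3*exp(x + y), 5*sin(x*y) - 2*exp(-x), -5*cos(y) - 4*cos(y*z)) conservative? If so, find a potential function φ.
No, ∇×F = (4*z*sin(y*z) + 5*sin(y), -3*x, 20*y**3 + 5*y*cos(x*y) + 3*exp(x + y) + 2*exp(-x)) ≠ 0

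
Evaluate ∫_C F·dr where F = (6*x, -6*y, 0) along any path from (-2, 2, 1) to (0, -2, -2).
-12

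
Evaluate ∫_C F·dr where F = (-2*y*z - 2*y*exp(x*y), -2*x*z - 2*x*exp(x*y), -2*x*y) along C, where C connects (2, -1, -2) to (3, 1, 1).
-2*exp(3) + 2*exp(-2) + 2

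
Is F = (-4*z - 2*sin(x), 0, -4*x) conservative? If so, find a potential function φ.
Yes, F is conservative. φ = -4*x*z + 2*cos(x)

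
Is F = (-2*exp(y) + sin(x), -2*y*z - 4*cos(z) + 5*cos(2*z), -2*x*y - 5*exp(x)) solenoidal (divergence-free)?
No, ∇·F = -2*z + cos(x)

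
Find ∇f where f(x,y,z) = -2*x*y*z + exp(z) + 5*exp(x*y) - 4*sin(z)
(y*(-2*z + 5*exp(x*y)), x*(-2*z + 5*exp(x*y)), -2*x*y + exp(z) - 4*cos(z))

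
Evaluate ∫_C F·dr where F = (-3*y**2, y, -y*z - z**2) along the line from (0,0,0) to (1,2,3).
-17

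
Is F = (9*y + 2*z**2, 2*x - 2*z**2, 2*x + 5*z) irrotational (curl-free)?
No, ∇×F = (4*z, 4*z - 2, -7)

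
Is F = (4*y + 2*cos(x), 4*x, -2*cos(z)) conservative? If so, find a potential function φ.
Yes, F is conservative. φ = 4*x*y + 2*sin(x) - 2*sin(z)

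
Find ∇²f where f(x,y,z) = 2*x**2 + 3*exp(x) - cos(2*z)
3*exp(x) + 8*cos(z)**2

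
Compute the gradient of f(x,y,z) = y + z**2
(0, 1, 2*z)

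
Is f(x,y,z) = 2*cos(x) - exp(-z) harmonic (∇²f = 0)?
No, ∇²f = -2*cos(x) - exp(-z)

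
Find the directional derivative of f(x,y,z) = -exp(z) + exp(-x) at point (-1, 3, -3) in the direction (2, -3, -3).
sqrt(22)*(3 - 2*exp(4))*exp(-3)/22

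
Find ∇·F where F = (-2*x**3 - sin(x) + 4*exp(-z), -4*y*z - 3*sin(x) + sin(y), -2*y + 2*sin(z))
-6*x**2 - 4*z - cos(x) + cos(y) + 2*cos(z)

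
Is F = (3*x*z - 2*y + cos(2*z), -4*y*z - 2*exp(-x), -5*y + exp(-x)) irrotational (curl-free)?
No, ∇×F = (4*y - 5, 3*x - 2*sin(2*z) + exp(-x), 2 + 2*exp(-x))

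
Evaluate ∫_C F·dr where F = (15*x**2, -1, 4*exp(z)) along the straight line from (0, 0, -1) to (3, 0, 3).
-4*exp(-1) + 4*exp(3) + 135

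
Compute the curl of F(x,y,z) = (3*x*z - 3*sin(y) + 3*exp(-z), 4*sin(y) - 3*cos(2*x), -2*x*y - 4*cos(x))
(-2*x, 3*x + 2*y - 4*sin(x) - 3*exp(-z), 6*sin(2*x) + 3*cos(y))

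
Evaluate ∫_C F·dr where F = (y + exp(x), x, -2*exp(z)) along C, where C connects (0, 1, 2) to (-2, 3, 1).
-7 - 2*E + exp(-2) + 2*exp(2)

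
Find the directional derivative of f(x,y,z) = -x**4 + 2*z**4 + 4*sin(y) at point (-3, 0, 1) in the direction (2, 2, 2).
40*sqrt(3)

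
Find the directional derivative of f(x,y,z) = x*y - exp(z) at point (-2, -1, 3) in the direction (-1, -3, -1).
sqrt(11)*(7 + exp(3))/11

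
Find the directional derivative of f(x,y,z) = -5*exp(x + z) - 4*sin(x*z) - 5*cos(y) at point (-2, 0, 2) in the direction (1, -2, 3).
2*sqrt(14)*(-5 + 4*cos(4))/7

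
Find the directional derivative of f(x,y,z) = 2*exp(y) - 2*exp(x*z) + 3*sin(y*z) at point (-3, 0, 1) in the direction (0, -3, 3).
sqrt(2)*(6 - 5*exp(3))*exp(-3)/2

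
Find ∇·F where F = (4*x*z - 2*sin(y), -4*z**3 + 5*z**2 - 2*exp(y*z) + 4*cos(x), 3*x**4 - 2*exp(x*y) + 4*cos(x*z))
-4*x*sin(x*z) - 2*z*exp(y*z) + 4*z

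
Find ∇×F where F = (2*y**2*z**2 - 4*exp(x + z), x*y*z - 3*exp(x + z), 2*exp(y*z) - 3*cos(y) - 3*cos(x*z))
(-x*y + 2*z*exp(y*z) + 3*exp(x + z) + 3*sin(y), 4*y**2*z - 3*z*sin(x*z) - 4*exp(x + z), -4*y*z**2 + y*z - 3*exp(x + z))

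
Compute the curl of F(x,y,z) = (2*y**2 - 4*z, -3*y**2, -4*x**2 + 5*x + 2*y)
(2, 8*x - 9, -4*y)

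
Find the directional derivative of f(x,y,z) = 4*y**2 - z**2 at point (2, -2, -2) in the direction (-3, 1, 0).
-8*sqrt(10)/5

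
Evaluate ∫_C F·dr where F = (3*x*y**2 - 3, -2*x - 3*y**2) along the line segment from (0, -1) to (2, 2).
-12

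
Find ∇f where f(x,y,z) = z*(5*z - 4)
(0, 0, 10*z - 4)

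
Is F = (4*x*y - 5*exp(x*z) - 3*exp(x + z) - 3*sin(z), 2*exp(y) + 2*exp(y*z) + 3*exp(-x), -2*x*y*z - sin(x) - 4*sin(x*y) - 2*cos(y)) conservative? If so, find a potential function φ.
No, ∇×F = (-2*x*z - 4*x*cos(x*y) - 2*y*exp(y*z) + 2*sin(y), -5*x*exp(x*z) + 2*y*z + 4*y*cos(x*y) - 3*exp(x + z) + cos(x) - 3*cos(z), -4*x - 3*exp(-x)) ≠ 0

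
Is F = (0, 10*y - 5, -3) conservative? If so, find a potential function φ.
Yes, F is conservative. φ = 5*y**2 - 5*y - 3*z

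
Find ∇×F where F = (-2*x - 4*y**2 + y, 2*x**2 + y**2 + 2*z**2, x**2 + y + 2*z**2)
(1 - 4*z, -2*x, 4*x + 8*y - 1)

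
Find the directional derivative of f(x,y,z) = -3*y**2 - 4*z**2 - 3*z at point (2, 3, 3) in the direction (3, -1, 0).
9*sqrt(10)/5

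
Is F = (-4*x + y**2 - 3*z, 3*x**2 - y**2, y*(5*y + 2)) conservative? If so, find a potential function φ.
No, ∇×F = (10*y + 2, -3, 6*x - 2*y) ≠ 0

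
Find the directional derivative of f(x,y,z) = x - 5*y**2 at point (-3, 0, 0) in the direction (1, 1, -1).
sqrt(3)/3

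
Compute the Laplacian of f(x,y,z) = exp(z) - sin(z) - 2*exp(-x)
exp(z) + sin(z) - 2*exp(-x)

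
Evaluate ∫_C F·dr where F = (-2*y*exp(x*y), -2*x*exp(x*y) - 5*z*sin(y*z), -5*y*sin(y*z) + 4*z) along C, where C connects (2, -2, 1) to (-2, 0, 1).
2*exp(-4) - 5*cos(2) + 3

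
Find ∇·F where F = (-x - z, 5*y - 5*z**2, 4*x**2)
4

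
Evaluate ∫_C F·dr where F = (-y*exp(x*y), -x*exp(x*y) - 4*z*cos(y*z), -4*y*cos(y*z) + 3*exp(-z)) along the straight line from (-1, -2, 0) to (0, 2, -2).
-2*exp(2) + 4*sin(4) + 2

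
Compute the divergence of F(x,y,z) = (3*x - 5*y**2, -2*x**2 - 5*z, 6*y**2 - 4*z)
-1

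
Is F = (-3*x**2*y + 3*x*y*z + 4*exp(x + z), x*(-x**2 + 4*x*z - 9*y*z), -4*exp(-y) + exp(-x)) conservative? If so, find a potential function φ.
No, ∇×F = (-4*x**2 + 9*x*y + 4*exp(-y), 3*x*y + 4*exp(x + z) + exp(-x), z*(5*x - 9*y)) ≠ 0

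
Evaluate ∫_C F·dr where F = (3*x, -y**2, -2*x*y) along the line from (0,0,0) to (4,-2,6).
176/3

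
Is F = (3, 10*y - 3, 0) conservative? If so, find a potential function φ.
Yes, F is conservative. φ = 3*x + 5*y**2 - 3*y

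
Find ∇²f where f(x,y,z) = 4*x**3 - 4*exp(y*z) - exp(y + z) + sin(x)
24*x - 4*y**2*exp(y*z) - 4*z**2*exp(y*z) - 2*exp(y + z) - sin(x)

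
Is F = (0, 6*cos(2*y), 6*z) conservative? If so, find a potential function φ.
Yes, F is conservative. φ = 3*z**2 + 3*sin(2*y)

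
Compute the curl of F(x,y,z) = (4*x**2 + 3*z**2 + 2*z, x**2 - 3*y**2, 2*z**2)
(0, 6*z + 2, 2*x)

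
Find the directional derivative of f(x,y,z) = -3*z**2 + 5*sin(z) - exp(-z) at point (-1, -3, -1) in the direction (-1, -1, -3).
-3*sqrt(11)*(5*cos(1) + E + 6)/11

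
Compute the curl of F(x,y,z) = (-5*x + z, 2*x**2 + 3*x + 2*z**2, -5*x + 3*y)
(3 - 4*z, 6, 4*x + 3)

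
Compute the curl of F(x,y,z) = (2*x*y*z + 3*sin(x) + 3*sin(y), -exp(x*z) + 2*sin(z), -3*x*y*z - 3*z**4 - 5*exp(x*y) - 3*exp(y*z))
(-3*x*z - 5*x*exp(x*y) + x*exp(x*z) - 3*z*exp(y*z) - 2*cos(z), y*(2*x + 3*z + 5*exp(x*y)), -2*x*z - z*exp(x*z) - 3*cos(y))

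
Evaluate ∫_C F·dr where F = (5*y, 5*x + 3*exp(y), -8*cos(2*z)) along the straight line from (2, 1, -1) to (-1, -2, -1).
3*(1 - exp(3))*exp(-2)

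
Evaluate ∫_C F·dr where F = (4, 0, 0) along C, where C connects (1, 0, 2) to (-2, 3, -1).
-12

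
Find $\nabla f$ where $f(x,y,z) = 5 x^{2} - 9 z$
(10*x, 0, -9)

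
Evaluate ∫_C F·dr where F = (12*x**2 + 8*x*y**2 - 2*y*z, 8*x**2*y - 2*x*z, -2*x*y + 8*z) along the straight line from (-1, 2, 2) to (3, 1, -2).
136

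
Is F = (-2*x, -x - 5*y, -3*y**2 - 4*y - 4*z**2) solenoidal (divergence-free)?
No, ∇·F = -8*z - 7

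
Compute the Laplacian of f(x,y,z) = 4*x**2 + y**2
10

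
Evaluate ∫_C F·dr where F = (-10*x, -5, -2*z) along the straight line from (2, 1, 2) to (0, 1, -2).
20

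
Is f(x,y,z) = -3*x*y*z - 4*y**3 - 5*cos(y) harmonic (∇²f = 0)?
No, ∇²f = -24*y + 5*cos(y)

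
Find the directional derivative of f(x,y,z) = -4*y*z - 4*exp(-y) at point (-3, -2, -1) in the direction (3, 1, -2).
2*sqrt(14)*(-3 + exp(2))/7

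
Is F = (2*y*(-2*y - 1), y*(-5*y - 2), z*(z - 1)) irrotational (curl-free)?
No, ∇×F = (0, 0, 8*y + 2)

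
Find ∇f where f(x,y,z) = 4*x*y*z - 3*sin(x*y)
(y*(4*z - 3*cos(x*y)), x*(4*z - 3*cos(x*y)), 4*x*y)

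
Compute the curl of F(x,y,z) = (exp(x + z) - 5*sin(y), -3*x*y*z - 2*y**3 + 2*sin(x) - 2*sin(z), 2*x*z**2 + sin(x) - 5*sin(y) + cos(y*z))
(3*x*y - z*sin(y*z) - 5*cos(y) + 2*cos(z), -2*z**2 + exp(x + z) - cos(x), -3*y*z + 2*cos(x) + 5*cos(y))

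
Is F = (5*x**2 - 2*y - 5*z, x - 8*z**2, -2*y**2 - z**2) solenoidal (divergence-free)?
No, ∇·F = 10*x - 2*z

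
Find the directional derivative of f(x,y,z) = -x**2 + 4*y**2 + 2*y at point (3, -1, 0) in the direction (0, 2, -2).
-3*sqrt(2)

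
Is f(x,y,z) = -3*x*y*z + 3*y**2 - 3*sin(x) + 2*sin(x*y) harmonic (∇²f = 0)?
No, ∇²f = -2*x**2*sin(x*y) - 2*y**2*sin(x*y) + 3*sin(x) + 6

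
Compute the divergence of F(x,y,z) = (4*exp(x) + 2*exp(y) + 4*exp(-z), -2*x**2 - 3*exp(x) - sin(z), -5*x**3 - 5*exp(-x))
4*exp(x)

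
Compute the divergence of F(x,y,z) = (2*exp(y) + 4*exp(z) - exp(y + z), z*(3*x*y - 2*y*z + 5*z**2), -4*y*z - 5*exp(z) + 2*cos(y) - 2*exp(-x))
-4*y + z*(3*x - 2*z) - 5*exp(z)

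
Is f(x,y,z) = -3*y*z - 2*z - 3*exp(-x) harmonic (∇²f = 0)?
No, ∇²f = -3*exp(-x)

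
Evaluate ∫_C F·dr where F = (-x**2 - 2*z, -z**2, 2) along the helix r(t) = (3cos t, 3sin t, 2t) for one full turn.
-64*pi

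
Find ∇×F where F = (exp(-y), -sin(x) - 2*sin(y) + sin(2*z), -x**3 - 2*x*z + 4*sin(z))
(-2*cos(2*z), 3*x**2 + 2*z, -cos(x) + exp(-y))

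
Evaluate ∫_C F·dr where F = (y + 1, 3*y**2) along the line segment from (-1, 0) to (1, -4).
-66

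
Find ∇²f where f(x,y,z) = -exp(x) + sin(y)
-exp(x) - sin(y)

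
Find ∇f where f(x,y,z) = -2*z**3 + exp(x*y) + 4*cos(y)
(y*exp(x*y), x*exp(x*y) - 4*sin(y), -6*z**2)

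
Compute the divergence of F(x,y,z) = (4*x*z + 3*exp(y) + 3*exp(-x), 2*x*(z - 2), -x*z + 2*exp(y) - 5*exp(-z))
-x + 4*z + 5*exp(-z) - 3*exp(-x)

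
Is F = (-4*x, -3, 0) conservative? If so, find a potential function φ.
Yes, F is conservative. φ = -2*x**2 - 3*y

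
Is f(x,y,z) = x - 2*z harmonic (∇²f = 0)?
Yes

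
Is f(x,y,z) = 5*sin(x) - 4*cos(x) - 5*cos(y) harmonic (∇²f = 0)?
No, ∇²f = -5*sin(x) + 4*cos(x) + 5*cos(y)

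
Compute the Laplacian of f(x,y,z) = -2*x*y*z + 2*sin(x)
-2*sin(x)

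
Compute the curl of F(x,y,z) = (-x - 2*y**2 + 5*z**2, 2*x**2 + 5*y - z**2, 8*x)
(2*z, 10*z - 8, 4*x + 4*y)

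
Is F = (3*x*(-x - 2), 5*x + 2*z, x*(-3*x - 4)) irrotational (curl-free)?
No, ∇×F = (-2, 6*x + 4, 5)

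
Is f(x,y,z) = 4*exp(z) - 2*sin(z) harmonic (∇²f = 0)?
No, ∇²f = 4*exp(z) + 2*sin(z)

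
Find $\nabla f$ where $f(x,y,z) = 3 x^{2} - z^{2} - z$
(6*x, 0, -2*z - 1)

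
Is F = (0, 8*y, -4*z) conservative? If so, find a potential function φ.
Yes, F is conservative. φ = 4*y**2 - 2*z**2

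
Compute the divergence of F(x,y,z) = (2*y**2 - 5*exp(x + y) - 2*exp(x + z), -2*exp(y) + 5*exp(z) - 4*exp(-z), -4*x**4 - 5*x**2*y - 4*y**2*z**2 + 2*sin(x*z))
2*x*cos(x*z) - 8*y**2*z - 2*exp(y) - 5*exp(x + y) - 2*exp(x + z)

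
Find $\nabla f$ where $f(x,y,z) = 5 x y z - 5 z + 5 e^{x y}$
(5*y*(z + exp(x*y)), 5*x*(z + exp(x*y)), 5*x*y - 5)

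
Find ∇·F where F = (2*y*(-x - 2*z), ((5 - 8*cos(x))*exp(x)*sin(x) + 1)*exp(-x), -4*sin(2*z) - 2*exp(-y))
-2*y - 8*cos(2*z)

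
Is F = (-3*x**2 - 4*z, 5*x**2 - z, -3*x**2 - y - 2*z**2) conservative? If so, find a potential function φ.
No, ∇×F = (0, 6*x - 4, 10*x) ≠ 0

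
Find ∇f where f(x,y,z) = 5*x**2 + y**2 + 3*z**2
(10*x, 2*y, 6*z)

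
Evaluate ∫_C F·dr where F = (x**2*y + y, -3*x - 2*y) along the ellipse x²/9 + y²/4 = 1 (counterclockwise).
-75*pi/2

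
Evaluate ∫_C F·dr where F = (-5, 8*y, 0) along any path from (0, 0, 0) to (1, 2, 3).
11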